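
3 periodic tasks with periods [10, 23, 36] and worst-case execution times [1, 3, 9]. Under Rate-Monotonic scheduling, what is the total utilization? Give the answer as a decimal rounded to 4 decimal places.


Compute individual utilizations (exact fractions):
  Task 1: C/T = 1/10 (approx. 0.1)
  Task 2: C/T = 3/23 (approx. 0.1304)
  Task 3: C/T = 9/36 = 1/4 (approx. 0.25)
Total utilization U = 1/10 + 3/23 + 1/4 = 221/460
Rounded to 4 decimal places: U = 0.4804
RM (Liu & Layland) bound for 3 tasks = 0.779763; compare with U = 221/460 (approx. 0.480435)
U <= bound, so schedulable by RM sufficient condition.

0.4804


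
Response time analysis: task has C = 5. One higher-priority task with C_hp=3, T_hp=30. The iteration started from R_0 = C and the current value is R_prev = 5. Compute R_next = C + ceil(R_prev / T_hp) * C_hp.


R_next = C + ceil(R_prev / T_hp) * C_hp
ceil(5 / 30) = ceil(0.1667) = 1
Interference = 1 * 3 = 3
R_next = 5 + 3 = 8

8


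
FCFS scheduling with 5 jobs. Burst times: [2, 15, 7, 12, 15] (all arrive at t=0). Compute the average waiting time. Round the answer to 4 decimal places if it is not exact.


FCFS order (as given): [2, 15, 7, 12, 15]
Waiting times:
  Job 1: wait = 0
  Job 2: wait = 2
  Job 3: wait = 17
  Job 4: wait = 24
  Job 5: wait = 36
Sum of waiting times = 79
Average waiting time = 79/5 = 15.8

15.8


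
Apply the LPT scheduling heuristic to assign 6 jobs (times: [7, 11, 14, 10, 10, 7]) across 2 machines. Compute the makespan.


Sort jobs in decreasing order (LPT): [14, 11, 10, 10, 7, 7]
Assign each job to the least loaded machine:
  Machine 1: jobs [14, 10, 7], load = 31
  Machine 2: jobs [11, 10, 7], load = 28
Makespan = max load = 31

31


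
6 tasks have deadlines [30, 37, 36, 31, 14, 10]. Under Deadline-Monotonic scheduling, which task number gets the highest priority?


Sort tasks by relative deadline (ascending):
  Task 6: deadline = 10
  Task 5: deadline = 14
  Task 1: deadline = 30
  Task 4: deadline = 31
  Task 3: deadline = 36
  Task 2: deadline = 37
Priority order (highest first): [6, 5, 1, 4, 3, 2]
Highest priority task = 6

6


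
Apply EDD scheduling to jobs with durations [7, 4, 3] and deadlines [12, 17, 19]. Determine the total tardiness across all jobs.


Sort by due date (EDD order): [(7, 12), (4, 17), (3, 19)]
Compute completion times and tardiness:
  Job 1: p=7, d=12, C=7, tardiness=max(0,7-12)=0
  Job 2: p=4, d=17, C=11, tardiness=max(0,11-17)=0
  Job 3: p=3, d=19, C=14, tardiness=max(0,14-19)=0
Total tardiness = 0

0


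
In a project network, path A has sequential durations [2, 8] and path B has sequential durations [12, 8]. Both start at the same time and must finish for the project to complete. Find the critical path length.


Path A total = 2 + 8 = 10
Path B total = 12 + 8 = 20
Critical path = longest path = max(10, 20) = 20

20


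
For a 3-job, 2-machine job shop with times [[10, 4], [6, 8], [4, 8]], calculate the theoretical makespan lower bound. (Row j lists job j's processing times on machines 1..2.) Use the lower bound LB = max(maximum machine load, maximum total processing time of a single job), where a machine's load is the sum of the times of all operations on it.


Machine loads:
  Machine 1: 10 + 6 + 4 = 20
  Machine 2: 4 + 8 + 8 = 20
Max machine load = 20
Job totals:
  Job 1: 14
  Job 2: 14
  Job 3: 12
Max job total = 14
Lower bound = max(20, 14) = 20

20


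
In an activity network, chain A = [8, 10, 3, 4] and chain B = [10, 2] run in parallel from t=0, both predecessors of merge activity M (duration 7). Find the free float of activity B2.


ES(B2) = sum of predecessors on chain B = 10
EF(B2) = ES + duration = 10 + 2 = 12
Successor of B2 is M. ES(M) = max(sum(A), sum(B)) = max(25, 12) = 25
Free float = ES(successor) - EF(current) = 25 - 12 = 13

13


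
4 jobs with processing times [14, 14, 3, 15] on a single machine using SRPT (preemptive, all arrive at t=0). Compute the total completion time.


Since all jobs arrive at t=0, SRPT equals SPT ordering.
SPT order: [3, 14, 14, 15]
Completion times:
  Job 1: p=3, C=3
  Job 2: p=14, C=17
  Job 3: p=14, C=31
  Job 4: p=15, C=46
Total completion time = 3 + 17 + 31 + 46 = 97

97


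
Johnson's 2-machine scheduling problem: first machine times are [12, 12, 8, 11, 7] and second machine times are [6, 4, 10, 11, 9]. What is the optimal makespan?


Apply Johnson's rule:
  Group 1 (a <= b): [(5, 7, 9), (3, 8, 10), (4, 11, 11)]
  Group 2 (a > b): [(1, 12, 6), (2, 12, 4)]
Optimal job order: [5, 3, 4, 1, 2]
Schedule:
  Job 5: M1 done at 7, M2 done at 16
  Job 3: M1 done at 15, M2 done at 26
  Job 4: M1 done at 26, M2 done at 37
  Job 1: M1 done at 38, M2 done at 44
  Job 2: M1 done at 50, M2 done at 54
Makespan = 54

54


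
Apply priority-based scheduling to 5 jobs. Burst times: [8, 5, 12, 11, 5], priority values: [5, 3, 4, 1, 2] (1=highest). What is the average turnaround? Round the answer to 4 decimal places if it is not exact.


Sort by priority (ascending = highest first):
Order: [(1, 11), (2, 5), (3, 5), (4, 12), (5, 8)]
Completion times:
  Priority 1, burst=11, C=11
  Priority 2, burst=5, C=16
  Priority 3, burst=5, C=21
  Priority 4, burst=12, C=33
  Priority 5, burst=8, C=41
Average turnaround = 122/5 = 24.4

24.4


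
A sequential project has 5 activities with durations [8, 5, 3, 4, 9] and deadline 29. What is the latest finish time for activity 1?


LF(activity 1) = deadline - sum of successor durations
Successors: activities 2 through 5 with durations [5, 3, 4, 9]
Sum of successor durations = 21
LF = 29 - 21 = 8

8


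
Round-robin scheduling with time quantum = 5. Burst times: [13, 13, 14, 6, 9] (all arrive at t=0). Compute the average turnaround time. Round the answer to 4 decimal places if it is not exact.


Time quantum = 5
Execution trace:
  J1 runs 5 units, time = 5
  J2 runs 5 units, time = 10
  J3 runs 5 units, time = 15
  J4 runs 5 units, time = 20
  J5 runs 5 units, time = 25
  J1 runs 5 units, time = 30
  J2 runs 5 units, time = 35
  J3 runs 5 units, time = 40
  J4 runs 1 units, time = 41
  J5 runs 4 units, time = 45
  J1 runs 3 units, time = 48
  J2 runs 3 units, time = 51
  J3 runs 4 units, time = 55
Finish times: [48, 51, 55, 41, 45]
Average turnaround = 240/5 = 48.0

48.0


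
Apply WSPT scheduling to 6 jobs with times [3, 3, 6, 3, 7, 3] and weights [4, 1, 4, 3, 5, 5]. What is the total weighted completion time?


Compute p/w ratios and sort ascending (WSPT): [(3, 5), (3, 4), (3, 3), (7, 5), (6, 4), (3, 1)]
Compute weighted completion times:
  Job (p=3,w=5): C=3, w*C=5*3=15
  Job (p=3,w=4): C=6, w*C=4*6=24
  Job (p=3,w=3): C=9, w*C=3*9=27
  Job (p=7,w=5): C=16, w*C=5*16=80
  Job (p=6,w=4): C=22, w*C=4*22=88
  Job (p=3,w=1): C=25, w*C=1*25=25
Total weighted completion time = 259

259


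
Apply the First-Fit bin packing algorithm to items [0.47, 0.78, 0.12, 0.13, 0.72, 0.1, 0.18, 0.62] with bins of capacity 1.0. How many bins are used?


Place items sequentially using First-Fit:
  Item 0.47 -> new Bin 1
  Item 0.78 -> new Bin 2
  Item 0.12 -> Bin 1 (now 0.59)
  Item 0.13 -> Bin 1 (now 0.72)
  Item 0.72 -> new Bin 3
  Item 0.1 -> Bin 1 (now 0.82)
  Item 0.18 -> Bin 1 (now 1.0)
  Item 0.62 -> new Bin 4
Total bins used = 4

4


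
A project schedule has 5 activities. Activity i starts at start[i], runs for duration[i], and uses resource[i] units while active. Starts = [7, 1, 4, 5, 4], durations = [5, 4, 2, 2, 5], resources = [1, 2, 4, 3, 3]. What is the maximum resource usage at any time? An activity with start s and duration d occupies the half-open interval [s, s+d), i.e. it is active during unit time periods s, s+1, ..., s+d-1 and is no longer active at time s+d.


Each activity i is active on [start_i, start_i + duration_i).
Compute total resource usage per time slot:
  t=0: active resources = [], total = 0
  t=1: active resources = [2], total = 2
  t=2: active resources = [2], total = 2
  t=3: active resources = [2], total = 2
  t=4: active resources = [2, 4, 3], total = 9
  t=5: active resources = [4, 3, 3], total = 10
  t=6: active resources = [3, 3], total = 6
  t=7: active resources = [1, 3], total = 4
  t=8: active resources = [1, 3], total = 4
  t=9: active resources = [1], total = 1
  t=10: active resources = [1], total = 1
  t=11: active resources = [1], total = 1
Peak resource demand = 10

10


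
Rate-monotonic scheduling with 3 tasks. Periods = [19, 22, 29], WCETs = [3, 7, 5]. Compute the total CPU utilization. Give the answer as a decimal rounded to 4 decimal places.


Compute individual utilizations (exact fractions):
  Task 1: C/T = 3/19 (approx. 0.1579)
  Task 2: C/T = 7/22 (approx. 0.3182)
  Task 3: C/T = 5/29 (approx. 0.1724)
Total utilization U = 3/19 + 7/22 + 5/29 = 7861/12122
Rounded to 4 decimal places: U = 0.6485
RM (Liu & Layland) bound for 3 tasks = 0.779763; compare with U = 7861/12122 (approx. 0.648490)
U <= bound, so schedulable by RM sufficient condition.

0.6485


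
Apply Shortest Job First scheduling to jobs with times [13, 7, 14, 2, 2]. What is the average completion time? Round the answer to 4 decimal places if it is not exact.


SJF order (ascending): [2, 2, 7, 13, 14]
Completion times:
  Job 1: burst=2, C=2
  Job 2: burst=2, C=4
  Job 3: burst=7, C=11
  Job 4: burst=13, C=24
  Job 5: burst=14, C=38
Average completion = 79/5 = 15.8

15.8


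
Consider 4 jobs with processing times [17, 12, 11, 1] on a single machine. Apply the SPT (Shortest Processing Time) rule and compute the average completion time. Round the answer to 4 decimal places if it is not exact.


Sort jobs by processing time (SPT order): [1, 11, 12, 17]
Compute completion times sequentially:
  Job 1: processing = 1, completes at 1
  Job 2: processing = 11, completes at 12
  Job 3: processing = 12, completes at 24
  Job 4: processing = 17, completes at 41
Sum of completion times = 78
Average completion time = 78/4 = 19.5

19.5


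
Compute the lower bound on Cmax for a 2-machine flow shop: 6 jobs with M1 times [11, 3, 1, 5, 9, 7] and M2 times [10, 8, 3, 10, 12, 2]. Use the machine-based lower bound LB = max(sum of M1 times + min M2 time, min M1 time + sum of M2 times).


LB1 = sum(M1 times) + min(M2 times) = 36 + 2 = 38
LB2 = min(M1 times) + sum(M2 times) = 1 + 45 = 46
Lower bound = max(LB1, LB2) = max(38, 46) = 46

46


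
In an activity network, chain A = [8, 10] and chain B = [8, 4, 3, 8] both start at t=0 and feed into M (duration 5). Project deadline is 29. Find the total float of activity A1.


Forward pass: ES(A1) = sum of predecessors on chain A = 0
EF = ES + duration = 0 + 8 = 8
Backward pass: LF(M) = deadline = 29; LS(M) = 29 - 5 = 24
LF(A1) = LS(M) - sum(successors on chain A) = 24 - 10 = 14
LS = LF - duration = 14 - 8 = 6
Total float = LS - ES = 6 - 0 = 6

6


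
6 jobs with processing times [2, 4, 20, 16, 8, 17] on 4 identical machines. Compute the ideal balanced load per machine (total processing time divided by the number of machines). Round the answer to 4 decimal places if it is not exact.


Total processing time = 2 + 4 + 20 + 16 + 8 + 17 = 67
Number of machines = 4
Ideal balanced load = 67 / 4 = 16.75

16.75


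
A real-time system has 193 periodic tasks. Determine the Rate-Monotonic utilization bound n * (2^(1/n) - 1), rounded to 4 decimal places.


Compute 2^(1/193) = 1.0035978931
Subtract 1: 1.0035978931 - 1 = 0.0035978931
Multiply by n: 193 * 0.0035978931 = 0.6943933683
Round to 4 dp: 0.6944

0.6944


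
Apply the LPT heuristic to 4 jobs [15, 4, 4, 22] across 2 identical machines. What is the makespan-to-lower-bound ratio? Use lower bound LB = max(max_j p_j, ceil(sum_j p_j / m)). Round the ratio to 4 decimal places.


LPT order: [22, 15, 4, 4]
Machine loads after assignment: [22, 23]
LPT makespan = 23
Lower bound = max(max_job, ceil(total/2)) = max(22, 23) = 23
Ratio = 23 / 23 = 1.0

1.0


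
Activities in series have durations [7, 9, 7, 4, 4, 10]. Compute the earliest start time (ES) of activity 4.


Activity 4 starts after activities 1 through 3 complete.
Predecessor durations: [7, 9, 7]
ES = 7 + 9 + 7 = 23

23


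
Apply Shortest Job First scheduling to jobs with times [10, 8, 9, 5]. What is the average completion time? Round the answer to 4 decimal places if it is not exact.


SJF order (ascending): [5, 8, 9, 10]
Completion times:
  Job 1: burst=5, C=5
  Job 2: burst=8, C=13
  Job 3: burst=9, C=22
  Job 4: burst=10, C=32
Average completion = 72/4 = 18.0

18.0


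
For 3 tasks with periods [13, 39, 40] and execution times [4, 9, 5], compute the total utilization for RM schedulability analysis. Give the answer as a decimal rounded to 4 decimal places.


Compute individual utilizations (exact fractions):
  Task 1: C/T = 4/13 (approx. 0.3077)
  Task 2: C/T = 9/39 = 3/13 (approx. 0.2308)
  Task 3: C/T = 5/40 = 1/8 (approx. 0.125)
Total utilization U = 4/13 + 3/13 + 1/8 = 69/104
Rounded to 4 decimal places: U = 0.6635
RM (Liu & Layland) bound for 3 tasks = 0.779763; compare with U = 69/104 (approx. 0.663462)
U <= bound, so schedulable by RM sufficient condition.

0.6635


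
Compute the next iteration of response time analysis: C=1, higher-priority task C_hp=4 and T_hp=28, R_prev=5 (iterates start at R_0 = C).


R_next = C + ceil(R_prev / T_hp) * C_hp
ceil(5 / 28) = ceil(0.1786) = 1
Interference = 1 * 4 = 4
R_next = 1 + 4 = 5
R_next = R_prev, so the iteration has converged (response time = 5).

5


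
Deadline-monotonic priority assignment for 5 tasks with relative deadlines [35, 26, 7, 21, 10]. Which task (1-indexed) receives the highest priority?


Sort tasks by relative deadline (ascending):
  Task 3: deadline = 7
  Task 5: deadline = 10
  Task 4: deadline = 21
  Task 2: deadline = 26
  Task 1: deadline = 35
Priority order (highest first): [3, 5, 4, 2, 1]
Highest priority task = 3

3


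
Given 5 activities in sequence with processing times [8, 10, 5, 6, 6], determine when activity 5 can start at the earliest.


Activity 5 starts after activities 1 through 4 complete.
Predecessor durations: [8, 10, 5, 6]
ES = 8 + 10 + 5 + 6 = 29

29


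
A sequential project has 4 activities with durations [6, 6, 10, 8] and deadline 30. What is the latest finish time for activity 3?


LF(activity 3) = deadline - sum of successor durations
Successors: activities 4 through 4 with durations [8]
Sum of successor durations = 8
LF = 30 - 8 = 22

22


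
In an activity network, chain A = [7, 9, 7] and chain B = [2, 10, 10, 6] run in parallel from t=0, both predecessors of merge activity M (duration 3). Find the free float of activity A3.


ES(A3) = sum of predecessors on chain A = 16
EF(A3) = ES + duration = 16 + 7 = 23
Successor of A3 is M. ES(M) = max(sum(A), sum(B)) = max(23, 28) = 28
Free float = ES(successor) - EF(current) = 28 - 23 = 5

5


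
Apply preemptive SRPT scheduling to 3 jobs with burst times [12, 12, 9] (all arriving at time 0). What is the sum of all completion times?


Since all jobs arrive at t=0, SRPT equals SPT ordering.
SPT order: [9, 12, 12]
Completion times:
  Job 1: p=9, C=9
  Job 2: p=12, C=21
  Job 3: p=12, C=33
Total completion time = 9 + 21 + 33 = 63

63


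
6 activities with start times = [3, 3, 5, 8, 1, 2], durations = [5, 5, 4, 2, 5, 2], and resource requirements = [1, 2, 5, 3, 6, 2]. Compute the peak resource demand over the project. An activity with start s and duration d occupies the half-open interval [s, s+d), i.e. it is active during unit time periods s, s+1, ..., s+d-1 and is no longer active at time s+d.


Each activity i is active on [start_i, start_i + duration_i).
Compute total resource usage per time slot:
  t=0: active resources = [], total = 0
  t=1: active resources = [6], total = 6
  t=2: active resources = [6, 2], total = 8
  t=3: active resources = [1, 2, 6, 2], total = 11
  t=4: active resources = [1, 2, 6], total = 9
  t=5: active resources = [1, 2, 5, 6], total = 14
  t=6: active resources = [1, 2, 5], total = 8
  t=7: active resources = [1, 2, 5], total = 8
  t=8: active resources = [5, 3], total = 8
  t=9: active resources = [3], total = 3
Peak resource demand = 14

14


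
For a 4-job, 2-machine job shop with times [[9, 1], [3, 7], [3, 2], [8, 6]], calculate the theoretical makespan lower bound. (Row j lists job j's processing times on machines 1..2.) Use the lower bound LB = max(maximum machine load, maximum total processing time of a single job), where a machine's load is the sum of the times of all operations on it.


Machine loads:
  Machine 1: 9 + 3 + 3 + 8 = 23
  Machine 2: 1 + 7 + 2 + 6 = 16
Max machine load = 23
Job totals:
  Job 1: 10
  Job 2: 10
  Job 3: 5
  Job 4: 14
Max job total = 14
Lower bound = max(23, 14) = 23

23


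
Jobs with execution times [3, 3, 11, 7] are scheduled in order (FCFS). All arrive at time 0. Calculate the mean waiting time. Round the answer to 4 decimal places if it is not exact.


FCFS order (as given): [3, 3, 11, 7]
Waiting times:
  Job 1: wait = 0
  Job 2: wait = 3
  Job 3: wait = 6
  Job 4: wait = 17
Sum of waiting times = 26
Average waiting time = 26/4 = 6.5

6.5


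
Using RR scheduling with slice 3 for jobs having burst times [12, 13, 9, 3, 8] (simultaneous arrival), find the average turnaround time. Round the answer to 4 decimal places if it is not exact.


Time quantum = 3
Execution trace:
  J1 runs 3 units, time = 3
  J2 runs 3 units, time = 6
  J3 runs 3 units, time = 9
  J4 runs 3 units, time = 12
  J5 runs 3 units, time = 15
  J1 runs 3 units, time = 18
  J2 runs 3 units, time = 21
  J3 runs 3 units, time = 24
  J5 runs 3 units, time = 27
  J1 runs 3 units, time = 30
  J2 runs 3 units, time = 33
  J3 runs 3 units, time = 36
  J5 runs 2 units, time = 38
  J1 runs 3 units, time = 41
  J2 runs 3 units, time = 44
  J2 runs 1 units, time = 45
Finish times: [41, 45, 36, 12, 38]
Average turnaround = 172/5 = 34.4

34.4


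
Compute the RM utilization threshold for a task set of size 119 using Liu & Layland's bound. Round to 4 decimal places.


Compute 2^(1/119) = 1.0058417632
Subtract 1: 1.0058417632 - 1 = 0.0058417632
Multiply by n: 119 * 0.0058417632 = 0.6951698208
Round to 4 dp: 0.6952

0.6952


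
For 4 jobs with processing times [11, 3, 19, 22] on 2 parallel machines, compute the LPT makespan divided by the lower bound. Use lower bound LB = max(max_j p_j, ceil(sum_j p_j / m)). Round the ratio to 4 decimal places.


LPT order: [22, 19, 11, 3]
Machine loads after assignment: [25, 30]
LPT makespan = 30
Lower bound = max(max_job, ceil(total/2)) = max(22, 28) = 28
Ratio = 30 / 28 = 1.0714

1.0714


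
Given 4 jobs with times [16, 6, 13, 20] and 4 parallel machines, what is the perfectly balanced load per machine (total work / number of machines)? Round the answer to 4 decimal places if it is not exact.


Total processing time = 16 + 6 + 13 + 20 = 55
Number of machines = 4
Ideal balanced load = 55 / 4 = 13.75

13.75


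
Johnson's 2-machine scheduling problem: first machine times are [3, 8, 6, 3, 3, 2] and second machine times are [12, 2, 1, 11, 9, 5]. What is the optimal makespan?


Apply Johnson's rule:
  Group 1 (a <= b): [(6, 2, 5), (1, 3, 12), (4, 3, 11), (5, 3, 9)]
  Group 2 (a > b): [(2, 8, 2), (3, 6, 1)]
Optimal job order: [6, 1, 4, 5, 2, 3]
Schedule:
  Job 6: M1 done at 2, M2 done at 7
  Job 1: M1 done at 5, M2 done at 19
  Job 4: M1 done at 8, M2 done at 30
  Job 5: M1 done at 11, M2 done at 39
  Job 2: M1 done at 19, M2 done at 41
  Job 3: M1 done at 25, M2 done at 42
Makespan = 42

42


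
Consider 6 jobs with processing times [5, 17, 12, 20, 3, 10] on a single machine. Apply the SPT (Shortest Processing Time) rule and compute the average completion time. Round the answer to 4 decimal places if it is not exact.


Sort jobs by processing time (SPT order): [3, 5, 10, 12, 17, 20]
Compute completion times sequentially:
  Job 1: processing = 3, completes at 3
  Job 2: processing = 5, completes at 8
  Job 3: processing = 10, completes at 18
  Job 4: processing = 12, completes at 30
  Job 5: processing = 17, completes at 47
  Job 6: processing = 20, completes at 67
Sum of completion times = 173
Average completion time = 173/6 = 28.8333

28.8333


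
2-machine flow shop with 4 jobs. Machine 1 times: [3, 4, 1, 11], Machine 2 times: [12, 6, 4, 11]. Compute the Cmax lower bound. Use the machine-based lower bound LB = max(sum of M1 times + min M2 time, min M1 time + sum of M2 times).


LB1 = sum(M1 times) + min(M2 times) = 19 + 4 = 23
LB2 = min(M1 times) + sum(M2 times) = 1 + 33 = 34
Lower bound = max(LB1, LB2) = max(23, 34) = 34

34


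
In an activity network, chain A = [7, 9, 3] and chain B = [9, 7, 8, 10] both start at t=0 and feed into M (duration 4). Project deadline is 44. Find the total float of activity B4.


Forward pass: ES(B4) = sum of predecessors on chain B = 24
EF = ES + duration = 24 + 10 = 34
Backward pass: LF(M) = deadline = 44; LS(M) = 44 - 4 = 40
LF(B4) = LS(M) - sum(successors on chain B) = 40 - 0 = 40
LS = LF - duration = 40 - 10 = 30
Total float = LS - ES = 30 - 24 = 6

6


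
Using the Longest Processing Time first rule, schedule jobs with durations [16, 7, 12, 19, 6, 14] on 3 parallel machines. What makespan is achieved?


Sort jobs in decreasing order (LPT): [19, 16, 14, 12, 7, 6]
Assign each job to the least loaded machine:
  Machine 1: jobs [19, 6], load = 25
  Machine 2: jobs [16, 7], load = 23
  Machine 3: jobs [14, 12], load = 26
Makespan = max load = 26

26


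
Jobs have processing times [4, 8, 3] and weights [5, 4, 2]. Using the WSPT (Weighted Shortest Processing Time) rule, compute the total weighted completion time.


Compute p/w ratios and sort ascending (WSPT): [(4, 5), (3, 2), (8, 4)]
Compute weighted completion times:
  Job (p=4,w=5): C=4, w*C=5*4=20
  Job (p=3,w=2): C=7, w*C=2*7=14
  Job (p=8,w=4): C=15, w*C=4*15=60
Total weighted completion time = 94

94


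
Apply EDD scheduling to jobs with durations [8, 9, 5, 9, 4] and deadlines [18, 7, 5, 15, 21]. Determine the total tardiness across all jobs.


Sort by due date (EDD order): [(5, 5), (9, 7), (9, 15), (8, 18), (4, 21)]
Compute completion times and tardiness:
  Job 1: p=5, d=5, C=5, tardiness=max(0,5-5)=0
  Job 2: p=9, d=7, C=14, tardiness=max(0,14-7)=7
  Job 3: p=9, d=15, C=23, tardiness=max(0,23-15)=8
  Job 4: p=8, d=18, C=31, tardiness=max(0,31-18)=13
  Job 5: p=4, d=21, C=35, tardiness=max(0,35-21)=14
Total tardiness = 42

42


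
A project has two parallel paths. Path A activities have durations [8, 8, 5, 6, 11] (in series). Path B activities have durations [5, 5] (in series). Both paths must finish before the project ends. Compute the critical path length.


Path A total = 8 + 8 + 5 + 6 + 11 = 38
Path B total = 5 + 5 = 10
Critical path = longest path = max(38, 10) = 38

38


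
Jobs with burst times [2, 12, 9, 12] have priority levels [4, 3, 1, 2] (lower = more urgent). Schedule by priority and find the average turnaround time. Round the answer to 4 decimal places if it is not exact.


Sort by priority (ascending = highest first):
Order: [(1, 9), (2, 12), (3, 12), (4, 2)]
Completion times:
  Priority 1, burst=9, C=9
  Priority 2, burst=12, C=21
  Priority 3, burst=12, C=33
  Priority 4, burst=2, C=35
Average turnaround = 98/4 = 24.5

24.5


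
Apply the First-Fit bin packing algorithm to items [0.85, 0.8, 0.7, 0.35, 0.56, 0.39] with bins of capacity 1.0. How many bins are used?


Place items sequentially using First-Fit:
  Item 0.85 -> new Bin 1
  Item 0.8 -> new Bin 2
  Item 0.7 -> new Bin 3
  Item 0.35 -> new Bin 4
  Item 0.56 -> Bin 4 (now 0.91)
  Item 0.39 -> new Bin 5
Total bins used = 5

5


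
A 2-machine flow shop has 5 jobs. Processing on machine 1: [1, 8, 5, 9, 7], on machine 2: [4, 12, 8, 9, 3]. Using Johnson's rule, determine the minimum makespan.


Apply Johnson's rule:
  Group 1 (a <= b): [(1, 1, 4), (3, 5, 8), (2, 8, 12), (4, 9, 9)]
  Group 2 (a > b): [(5, 7, 3)]
Optimal job order: [1, 3, 2, 4, 5]
Schedule:
  Job 1: M1 done at 1, M2 done at 5
  Job 3: M1 done at 6, M2 done at 14
  Job 2: M1 done at 14, M2 done at 26
  Job 4: M1 done at 23, M2 done at 35
  Job 5: M1 done at 30, M2 done at 38
Makespan = 38

38


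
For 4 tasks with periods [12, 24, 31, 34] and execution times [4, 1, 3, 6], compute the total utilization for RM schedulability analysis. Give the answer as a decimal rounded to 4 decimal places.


Compute individual utilizations (exact fractions):
  Task 1: C/T = 4/12 = 1/3 (approx. 0.3333)
  Task 2: C/T = 1/24 (approx. 0.0417)
  Task 3: C/T = 3/31 (approx. 0.0968)
  Task 4: C/T = 6/34 = 3/17 (approx. 0.1765)
Total utilization U = 1/3 + 1/24 + 3/31 + 3/17 = 2733/4216
Rounded to 4 decimal places: U = 0.6482
RM (Liu & Layland) bound for 4 tasks = 0.756828; compare with U = 2733/4216 (approx. 0.648245)
U <= bound, so schedulable by RM sufficient condition.

0.6482


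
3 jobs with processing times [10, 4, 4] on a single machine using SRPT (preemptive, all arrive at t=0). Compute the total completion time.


Since all jobs arrive at t=0, SRPT equals SPT ordering.
SPT order: [4, 4, 10]
Completion times:
  Job 1: p=4, C=4
  Job 2: p=4, C=8
  Job 3: p=10, C=18
Total completion time = 4 + 8 + 18 = 30

30


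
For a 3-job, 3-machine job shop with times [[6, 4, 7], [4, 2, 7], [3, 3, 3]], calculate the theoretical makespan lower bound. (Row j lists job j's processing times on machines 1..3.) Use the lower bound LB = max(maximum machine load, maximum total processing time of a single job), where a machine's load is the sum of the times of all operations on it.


Machine loads:
  Machine 1: 6 + 4 + 3 = 13
  Machine 2: 4 + 2 + 3 = 9
  Machine 3: 7 + 7 + 3 = 17
Max machine load = 17
Job totals:
  Job 1: 17
  Job 2: 13
  Job 3: 9
Max job total = 17
Lower bound = max(17, 17) = 17

17


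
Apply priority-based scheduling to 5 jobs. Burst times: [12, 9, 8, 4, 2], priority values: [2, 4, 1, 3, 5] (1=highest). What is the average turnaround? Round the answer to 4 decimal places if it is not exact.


Sort by priority (ascending = highest first):
Order: [(1, 8), (2, 12), (3, 4), (4, 9), (5, 2)]
Completion times:
  Priority 1, burst=8, C=8
  Priority 2, burst=12, C=20
  Priority 3, burst=4, C=24
  Priority 4, burst=9, C=33
  Priority 5, burst=2, C=35
Average turnaround = 120/5 = 24.0

24.0


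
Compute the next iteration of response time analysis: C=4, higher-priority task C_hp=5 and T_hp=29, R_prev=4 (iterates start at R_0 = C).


R_next = C + ceil(R_prev / T_hp) * C_hp
ceil(4 / 29) = ceil(0.1379) = 1
Interference = 1 * 5 = 5
R_next = 4 + 5 = 9

9


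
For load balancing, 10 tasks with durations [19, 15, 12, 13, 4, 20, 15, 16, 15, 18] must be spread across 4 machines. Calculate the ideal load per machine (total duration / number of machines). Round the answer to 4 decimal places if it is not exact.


Total processing time = 19 + 15 + 12 + 13 + 4 + 20 + 15 + 16 + 15 + 18 = 147
Number of machines = 4
Ideal balanced load = 147 / 4 = 36.75

36.75


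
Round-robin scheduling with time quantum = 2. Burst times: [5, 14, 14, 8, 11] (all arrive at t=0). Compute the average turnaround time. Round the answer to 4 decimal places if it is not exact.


Time quantum = 2
Execution trace:
  J1 runs 2 units, time = 2
  J2 runs 2 units, time = 4
  J3 runs 2 units, time = 6
  J4 runs 2 units, time = 8
  J5 runs 2 units, time = 10
  J1 runs 2 units, time = 12
  J2 runs 2 units, time = 14
  J3 runs 2 units, time = 16
  J4 runs 2 units, time = 18
  J5 runs 2 units, time = 20
  J1 runs 1 units, time = 21
  J2 runs 2 units, time = 23
  J3 runs 2 units, time = 25
  J4 runs 2 units, time = 27
  J5 runs 2 units, time = 29
  J2 runs 2 units, time = 31
  J3 runs 2 units, time = 33
  J4 runs 2 units, time = 35
  J5 runs 2 units, time = 37
  J2 runs 2 units, time = 39
  J3 runs 2 units, time = 41
  J5 runs 2 units, time = 43
  J2 runs 2 units, time = 45
  J3 runs 2 units, time = 47
  J5 runs 1 units, time = 48
  J2 runs 2 units, time = 50
  J3 runs 2 units, time = 52
Finish times: [21, 50, 52, 35, 48]
Average turnaround = 206/5 = 41.2

41.2


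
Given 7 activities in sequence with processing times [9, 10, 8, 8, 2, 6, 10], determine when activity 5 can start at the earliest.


Activity 5 starts after activities 1 through 4 complete.
Predecessor durations: [9, 10, 8, 8]
ES = 9 + 10 + 8 + 8 = 35

35


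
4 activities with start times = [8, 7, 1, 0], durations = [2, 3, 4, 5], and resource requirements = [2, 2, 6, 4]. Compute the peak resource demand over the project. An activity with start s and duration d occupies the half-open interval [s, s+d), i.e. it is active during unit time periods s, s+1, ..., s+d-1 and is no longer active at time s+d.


Each activity i is active on [start_i, start_i + duration_i).
Compute total resource usage per time slot:
  t=0: active resources = [4], total = 4
  t=1: active resources = [6, 4], total = 10
  t=2: active resources = [6, 4], total = 10
  t=3: active resources = [6, 4], total = 10
  t=4: active resources = [6, 4], total = 10
  t=5: active resources = [], total = 0
  t=6: active resources = [], total = 0
  t=7: active resources = [2], total = 2
  t=8: active resources = [2, 2], total = 4
  t=9: active resources = [2, 2], total = 4
Peak resource demand = 10

10


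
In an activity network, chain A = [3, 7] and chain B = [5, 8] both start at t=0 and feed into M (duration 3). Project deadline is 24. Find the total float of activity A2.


Forward pass: ES(A2) = sum of predecessors on chain A = 3
EF = ES + duration = 3 + 7 = 10
Backward pass: LF(M) = deadline = 24; LS(M) = 24 - 3 = 21
LF(A2) = LS(M) - sum(successors on chain A) = 21 - 0 = 21
LS = LF - duration = 21 - 7 = 14
Total float = LS - ES = 14 - 3 = 11

11


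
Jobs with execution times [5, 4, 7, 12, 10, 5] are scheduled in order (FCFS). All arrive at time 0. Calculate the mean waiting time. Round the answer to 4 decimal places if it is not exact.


FCFS order (as given): [5, 4, 7, 12, 10, 5]
Waiting times:
  Job 1: wait = 0
  Job 2: wait = 5
  Job 3: wait = 9
  Job 4: wait = 16
  Job 5: wait = 28
  Job 6: wait = 38
Sum of waiting times = 96
Average waiting time = 96/6 = 16.0

16.0


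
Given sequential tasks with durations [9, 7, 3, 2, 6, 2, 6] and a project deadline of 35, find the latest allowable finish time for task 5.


LF(activity 5) = deadline - sum of successor durations
Successors: activities 6 through 7 with durations [2, 6]
Sum of successor durations = 8
LF = 35 - 8 = 27

27


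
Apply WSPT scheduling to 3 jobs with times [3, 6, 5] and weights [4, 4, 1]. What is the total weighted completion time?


Compute p/w ratios and sort ascending (WSPT): [(3, 4), (6, 4), (5, 1)]
Compute weighted completion times:
  Job (p=3,w=4): C=3, w*C=4*3=12
  Job (p=6,w=4): C=9, w*C=4*9=36
  Job (p=5,w=1): C=14, w*C=1*14=14
Total weighted completion time = 62

62


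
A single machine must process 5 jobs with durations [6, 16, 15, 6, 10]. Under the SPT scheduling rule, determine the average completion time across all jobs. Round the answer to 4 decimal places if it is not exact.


Sort jobs by processing time (SPT order): [6, 6, 10, 15, 16]
Compute completion times sequentially:
  Job 1: processing = 6, completes at 6
  Job 2: processing = 6, completes at 12
  Job 3: processing = 10, completes at 22
  Job 4: processing = 15, completes at 37
  Job 5: processing = 16, completes at 53
Sum of completion times = 130
Average completion time = 130/5 = 26.0

26.0


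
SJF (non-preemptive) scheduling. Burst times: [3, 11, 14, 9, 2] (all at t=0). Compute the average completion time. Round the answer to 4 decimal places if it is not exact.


SJF order (ascending): [2, 3, 9, 11, 14]
Completion times:
  Job 1: burst=2, C=2
  Job 2: burst=3, C=5
  Job 3: burst=9, C=14
  Job 4: burst=11, C=25
  Job 5: burst=14, C=39
Average completion = 85/5 = 17.0

17.0


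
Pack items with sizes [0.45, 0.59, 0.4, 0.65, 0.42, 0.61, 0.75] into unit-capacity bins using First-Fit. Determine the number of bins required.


Place items sequentially using First-Fit:
  Item 0.45 -> new Bin 1
  Item 0.59 -> new Bin 2
  Item 0.4 -> Bin 1 (now 0.85)
  Item 0.65 -> new Bin 3
  Item 0.42 -> new Bin 4
  Item 0.61 -> new Bin 5
  Item 0.75 -> new Bin 6
Total bins used = 6

6


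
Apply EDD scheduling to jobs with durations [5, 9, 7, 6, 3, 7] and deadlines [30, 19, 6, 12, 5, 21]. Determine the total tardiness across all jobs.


Sort by due date (EDD order): [(3, 5), (7, 6), (6, 12), (9, 19), (7, 21), (5, 30)]
Compute completion times and tardiness:
  Job 1: p=3, d=5, C=3, tardiness=max(0,3-5)=0
  Job 2: p=7, d=6, C=10, tardiness=max(0,10-6)=4
  Job 3: p=6, d=12, C=16, tardiness=max(0,16-12)=4
  Job 4: p=9, d=19, C=25, tardiness=max(0,25-19)=6
  Job 5: p=7, d=21, C=32, tardiness=max(0,32-21)=11
  Job 6: p=5, d=30, C=37, tardiness=max(0,37-30)=7
Total tardiness = 32

32


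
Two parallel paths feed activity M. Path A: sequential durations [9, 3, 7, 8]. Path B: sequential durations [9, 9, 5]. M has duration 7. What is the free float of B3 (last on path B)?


ES(B3) = sum of predecessors on chain B = 18
EF(B3) = ES + duration = 18 + 5 = 23
Successor of B3 is M. ES(M) = max(sum(A), sum(B)) = max(27, 23) = 27
Free float = ES(successor) - EF(current) = 27 - 23 = 4

4


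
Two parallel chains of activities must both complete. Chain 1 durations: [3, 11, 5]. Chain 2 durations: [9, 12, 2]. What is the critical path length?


Path A total = 3 + 11 + 5 = 19
Path B total = 9 + 12 + 2 = 23
Critical path = longest path = max(19, 23) = 23

23


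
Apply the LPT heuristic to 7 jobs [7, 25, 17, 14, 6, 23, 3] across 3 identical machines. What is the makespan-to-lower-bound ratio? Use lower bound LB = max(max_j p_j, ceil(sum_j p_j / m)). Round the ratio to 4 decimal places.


LPT order: [25, 23, 17, 14, 7, 6, 3]
Machine loads after assignment: [31, 33, 31]
LPT makespan = 33
Lower bound = max(max_job, ceil(total/3)) = max(25, 32) = 32
Ratio = 33 / 32 = 1.0313

1.0313


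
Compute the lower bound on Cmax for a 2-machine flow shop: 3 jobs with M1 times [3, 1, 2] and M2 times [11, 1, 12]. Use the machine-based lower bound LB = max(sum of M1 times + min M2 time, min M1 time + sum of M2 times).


LB1 = sum(M1 times) + min(M2 times) = 6 + 1 = 7
LB2 = min(M1 times) + sum(M2 times) = 1 + 24 = 25
Lower bound = max(LB1, LB2) = max(7, 25) = 25

25


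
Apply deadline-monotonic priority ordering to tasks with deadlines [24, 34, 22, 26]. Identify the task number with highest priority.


Sort tasks by relative deadline (ascending):
  Task 3: deadline = 22
  Task 1: deadline = 24
  Task 4: deadline = 26
  Task 2: deadline = 34
Priority order (highest first): [3, 1, 4, 2]
Highest priority task = 3

3


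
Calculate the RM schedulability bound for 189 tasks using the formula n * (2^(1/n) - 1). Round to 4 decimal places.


Compute 2^(1/189) = 1.0036741787
Subtract 1: 1.0036741787 - 1 = 0.0036741787
Multiply by n: 189 * 0.0036741787 = 0.6944197743
Round to 4 dp: 0.6944

0.6944


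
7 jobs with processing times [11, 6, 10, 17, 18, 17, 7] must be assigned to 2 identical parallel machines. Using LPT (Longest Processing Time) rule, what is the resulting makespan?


Sort jobs in decreasing order (LPT): [18, 17, 17, 11, 10, 7, 6]
Assign each job to the least loaded machine:
  Machine 1: jobs [18, 11, 10, 6], load = 45
  Machine 2: jobs [17, 17, 7], load = 41
Makespan = max load = 45

45


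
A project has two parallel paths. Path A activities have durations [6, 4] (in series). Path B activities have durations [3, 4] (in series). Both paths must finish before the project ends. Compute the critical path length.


Path A total = 6 + 4 = 10
Path B total = 3 + 4 = 7
Critical path = longest path = max(10, 7) = 10

10


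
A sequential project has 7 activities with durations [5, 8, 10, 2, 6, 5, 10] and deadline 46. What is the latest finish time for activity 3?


LF(activity 3) = deadline - sum of successor durations
Successors: activities 4 through 7 with durations [2, 6, 5, 10]
Sum of successor durations = 23
LF = 46 - 23 = 23

23


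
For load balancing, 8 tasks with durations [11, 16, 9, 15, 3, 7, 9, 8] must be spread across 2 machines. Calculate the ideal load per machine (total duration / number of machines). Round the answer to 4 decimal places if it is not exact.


Total processing time = 11 + 16 + 9 + 15 + 3 + 7 + 9 + 8 = 78
Number of machines = 2
Ideal balanced load = 78 / 2 = 39.0

39.0


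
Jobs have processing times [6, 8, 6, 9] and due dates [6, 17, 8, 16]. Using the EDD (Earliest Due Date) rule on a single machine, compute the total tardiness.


Sort by due date (EDD order): [(6, 6), (6, 8), (9, 16), (8, 17)]
Compute completion times and tardiness:
  Job 1: p=6, d=6, C=6, tardiness=max(0,6-6)=0
  Job 2: p=6, d=8, C=12, tardiness=max(0,12-8)=4
  Job 3: p=9, d=16, C=21, tardiness=max(0,21-16)=5
  Job 4: p=8, d=17, C=29, tardiness=max(0,29-17)=12
Total tardiness = 21

21


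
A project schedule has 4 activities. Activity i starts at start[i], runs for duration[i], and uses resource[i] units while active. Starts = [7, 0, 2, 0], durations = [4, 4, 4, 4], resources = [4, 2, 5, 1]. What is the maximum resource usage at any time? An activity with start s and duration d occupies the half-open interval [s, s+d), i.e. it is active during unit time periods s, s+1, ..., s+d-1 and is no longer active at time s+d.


Each activity i is active on [start_i, start_i + duration_i).
Compute total resource usage per time slot:
  t=0: active resources = [2, 1], total = 3
  t=1: active resources = [2, 1], total = 3
  t=2: active resources = [2, 5, 1], total = 8
  t=3: active resources = [2, 5, 1], total = 8
  t=4: active resources = [5], total = 5
  t=5: active resources = [5], total = 5
  t=6: active resources = [], total = 0
  t=7: active resources = [4], total = 4
  t=8: active resources = [4], total = 4
  t=9: active resources = [4], total = 4
  t=10: active resources = [4], total = 4
Peak resource demand = 8

8


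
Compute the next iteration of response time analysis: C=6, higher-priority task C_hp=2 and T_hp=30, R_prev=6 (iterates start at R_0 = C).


R_next = C + ceil(R_prev / T_hp) * C_hp
ceil(6 / 30) = ceil(0.2) = 1
Interference = 1 * 2 = 2
R_next = 6 + 2 = 8

8


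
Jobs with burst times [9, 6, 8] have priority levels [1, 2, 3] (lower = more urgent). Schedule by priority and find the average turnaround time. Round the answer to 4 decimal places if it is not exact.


Sort by priority (ascending = highest first):
Order: [(1, 9), (2, 6), (3, 8)]
Completion times:
  Priority 1, burst=9, C=9
  Priority 2, burst=6, C=15
  Priority 3, burst=8, C=23
Average turnaround = 47/3 = 15.6667

15.6667


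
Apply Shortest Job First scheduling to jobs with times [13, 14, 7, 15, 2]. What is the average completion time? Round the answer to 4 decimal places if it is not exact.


SJF order (ascending): [2, 7, 13, 14, 15]
Completion times:
  Job 1: burst=2, C=2
  Job 2: burst=7, C=9
  Job 3: burst=13, C=22
  Job 4: burst=14, C=36
  Job 5: burst=15, C=51
Average completion = 120/5 = 24.0

24.0


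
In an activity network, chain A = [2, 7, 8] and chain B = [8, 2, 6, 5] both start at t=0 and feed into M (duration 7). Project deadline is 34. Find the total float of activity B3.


Forward pass: ES(B3) = sum of predecessors on chain B = 10
EF = ES + duration = 10 + 6 = 16
Backward pass: LF(M) = deadline = 34; LS(M) = 34 - 7 = 27
LF(B3) = LS(M) - sum(successors on chain B) = 27 - 5 = 22
LS = LF - duration = 22 - 6 = 16
Total float = LS - ES = 16 - 10 = 6

6


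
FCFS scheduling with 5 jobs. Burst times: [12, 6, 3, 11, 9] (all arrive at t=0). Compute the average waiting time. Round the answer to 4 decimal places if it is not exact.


FCFS order (as given): [12, 6, 3, 11, 9]
Waiting times:
  Job 1: wait = 0
  Job 2: wait = 12
  Job 3: wait = 18
  Job 4: wait = 21
  Job 5: wait = 32
Sum of waiting times = 83
Average waiting time = 83/5 = 16.6

16.6


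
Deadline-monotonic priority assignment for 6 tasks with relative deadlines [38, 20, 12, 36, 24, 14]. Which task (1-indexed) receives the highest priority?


Sort tasks by relative deadline (ascending):
  Task 3: deadline = 12
  Task 6: deadline = 14
  Task 2: deadline = 20
  Task 5: deadline = 24
  Task 4: deadline = 36
  Task 1: deadline = 38
Priority order (highest first): [3, 6, 2, 5, 4, 1]
Highest priority task = 3

3
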